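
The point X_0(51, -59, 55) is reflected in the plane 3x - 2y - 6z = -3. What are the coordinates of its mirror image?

n = (3, -2, -6), |n|² = 49, n·X_0 − (-3) = -56, so t = -56/49 = -8/7.
Foot F = X_0 − (-8/7)·n = (381/7, -429/7, 337/7); the reflection is 2F − X_0 = (405/7, -445/7, 289/7).

(405/7, -445/7, 289/7)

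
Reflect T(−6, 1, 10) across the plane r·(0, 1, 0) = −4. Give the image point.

(-6, -9, 10)

With n = (0, 1, 0), the signed offset is (n·T − (-4))/|n|² = 5/1 = 5.
T' = T − 2t·n = (−6, 1, 10) − 10·(0, 1, 0) = (−6, −9, 10).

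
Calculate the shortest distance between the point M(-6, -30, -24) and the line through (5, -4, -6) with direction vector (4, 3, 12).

√445

Direction vector d = (4, 3, 12).
AP = (-11, -26, -18), and AP × d = (-258, 60, 71).
|AP × d|² = 75205 and |d|² = 169, so the distance is √(75205/169) = √445.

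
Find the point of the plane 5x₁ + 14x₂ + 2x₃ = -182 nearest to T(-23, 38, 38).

The perpendicular from T has direction n = (5, 14, 2): r = (-23, 38, 38) + λ(5, 14, 2).
Substitute into the plane: n·(T + λn) = -182 gives 493 + 225λ = -182, so λ = -3.
Foot = (-23, 38, 38) + (-3)·(5, 14, 2) = (-38, -4, 32).

(-38, -4, 32)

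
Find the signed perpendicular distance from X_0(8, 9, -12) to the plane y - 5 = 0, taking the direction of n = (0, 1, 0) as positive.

4

n·X_0 − 5 = 4.
|n| = 1, so the signed distance is 4/1 = 4.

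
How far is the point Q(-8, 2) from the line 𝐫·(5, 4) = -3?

29/√41

The normal to the line is n = (5, 4) with |n| = √41.
|n·Q − (-3)| = |-32 − (-3)| = 29, so the distance is 29/√41.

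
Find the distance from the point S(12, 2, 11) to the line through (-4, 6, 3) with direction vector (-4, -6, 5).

4√21

Direction vector d = (-4, -6, 5).
AP = (16, -4, 8), and AP × d = (28, -112, -112).
|AP × d|² = 25872 and |d|² = 77, so the distance is √(25872/77) = √336 = 4√21.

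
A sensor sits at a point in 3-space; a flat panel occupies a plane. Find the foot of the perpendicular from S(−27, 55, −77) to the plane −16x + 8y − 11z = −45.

The perpendicular from S has direction n = (−16, 8, −11): r = (−27, 55, −77) + λ(−16, 8, −11).
Substitute into the plane: n·(S + λn) = -45 gives 1719 + 441λ = -45, so λ = -4.
Foot = (−27, 55, −77) + (-4)·(−16, 8, −11) = (37, 23, −33).

(37, 23, -33)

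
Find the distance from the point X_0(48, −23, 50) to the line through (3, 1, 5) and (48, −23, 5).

45

A direction vector is d = (45, −24, 0).
AP = (45, −24, 45); AP·d = 2601, |AP|² = 4626, |d|² = 2601.
distance² = |AP|² − (AP·d)²/|d|² = 4626 − 6765201/2601 = 2025, so the distance is 45.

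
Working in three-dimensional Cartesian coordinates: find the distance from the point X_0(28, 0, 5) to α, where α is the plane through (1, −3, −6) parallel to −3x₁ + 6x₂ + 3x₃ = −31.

5√6/3

Parallel planes share the normal n = (−3, 6, 3); since (1, −3, −6) lies on the plane, its equation is −3x₁ + 6x₂ + 3x₃ = -39.
Then n·(28, 0, 5) − (−39) = −30.
|n| = √(9 + 36 + 9) = 3√6, so the distance is |-30|/(3√6) = 10/√6.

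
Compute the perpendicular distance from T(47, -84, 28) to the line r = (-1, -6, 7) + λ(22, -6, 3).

Direction vector d = (22, -6, 3).
AP = (48, -78, 21), and AP × d = (-108, 318, 1428).
|AP × d|² = 2151972 and |d|² = 529, so the distance is √(2151972/529) = √4068 = 6√113.

6√113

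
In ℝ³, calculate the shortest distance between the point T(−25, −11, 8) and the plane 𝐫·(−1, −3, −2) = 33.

9/√14

n = (−1, −3, −2); n·P − 33 = 9; |n| = √14; distance = 9/√14 = 9√14/14.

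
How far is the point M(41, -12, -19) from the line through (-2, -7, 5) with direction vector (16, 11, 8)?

7√41

Direction vector d = (16, 11, 8).
AP = (43, -5, -24), and AP × d = (224, -728, 553).
|AP × d|² = 885969 and |d|² = 441, so the distance is √(885969/441) = √2009 = 7√41.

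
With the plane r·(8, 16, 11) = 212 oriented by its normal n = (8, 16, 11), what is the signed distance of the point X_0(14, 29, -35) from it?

-1

n·X_0 − 212 = -21.
|n| = 21, so the signed distance is -21/21 = -1.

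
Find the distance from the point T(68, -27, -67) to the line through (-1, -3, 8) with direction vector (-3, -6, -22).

Direction vector d = (-3, -6, -22).
AP = (69, -24, -75); AP·d = 1587, |AP|² = 10962, |d|² = 529.
distance² = |AP|² − (AP·d)²/|d|² = 10962 − 2518569/529 = 6201, so the distance is 3√689.

3√689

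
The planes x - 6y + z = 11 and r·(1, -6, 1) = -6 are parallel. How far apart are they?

17√38/38

With common normal n = (1, -6, 1) (|n| = √38), the distance is |11 − (-6)|/|n| = 17/√38.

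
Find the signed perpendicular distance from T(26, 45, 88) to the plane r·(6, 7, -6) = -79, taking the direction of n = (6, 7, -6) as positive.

n·T − (-79) = 22.
|n| = 11, so the signed distance is 22/11 = 2.

2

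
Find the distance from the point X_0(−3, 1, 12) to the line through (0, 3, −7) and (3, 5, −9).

A direction vector is d = (3, 2, −2).
AP = (−3, −2, 19); AP·d = -51, |AP|² = 374, |d|² = 17.
distance² = |AP|² − (AP·d)²/|d|² = 374 − 2601/17 = 221, so the distance is √221.

√221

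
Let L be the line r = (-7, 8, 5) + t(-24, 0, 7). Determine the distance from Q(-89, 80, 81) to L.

2√1921

Direction vector d = (-24, 0, 7).
AP = (-82, 72, 76), and AP × d = (504, -1250, 1728).
|AP × d|² = 4802500 and |d|² = 625, so the distance is √(4802500/625) = √7684 = 2√1921.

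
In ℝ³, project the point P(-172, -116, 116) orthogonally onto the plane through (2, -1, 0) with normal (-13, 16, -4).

(-3638/21, -2404/21, 2428/21)

n = (-13, 16, -4), |n|² = 441, and n·P − (-42) = -42.
t = -42/441 = -2/21, so the foot is P − t·n = (-172, -116, 116) − (-2/21)·(-13, 16, -4) = (-3638/21, -2404/21, 2428/21).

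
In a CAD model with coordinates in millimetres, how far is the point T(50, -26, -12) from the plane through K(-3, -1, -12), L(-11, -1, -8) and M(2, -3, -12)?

19√5/15

KL = (-8, 0, 4) and KM = (5, -2, 0), so a normal is n = KL × KM = (8, 20, 16).
Then n·(50, -26, -12) - (-236) = -76.
|n| = √(64 + 400 + 256) = 12√5, so the distance is |-76|/(12√5) = 19/(3√5).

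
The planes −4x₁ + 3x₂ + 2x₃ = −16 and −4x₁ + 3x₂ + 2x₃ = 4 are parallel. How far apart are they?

Both planes have normal n = (−4, 3, 2), |n| = √29. Any point on the first plane is at distance |4 − (-16)|/|n| = 20/√29 from the second.

20/√29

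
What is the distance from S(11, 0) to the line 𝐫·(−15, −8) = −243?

78/17

The normal to the line is n = (−15, −8) with |n| = 17.
|n·S − (-243)| = |-165 − (-243)| = 78, so the distance is 78/17.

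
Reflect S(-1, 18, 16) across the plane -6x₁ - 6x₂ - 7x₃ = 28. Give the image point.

(-25, -6, -12)

n = (-6, -6, -7), |n|² = 121, n·S − 28 = -242, so t = -242/121 = -2.
Foot F = S − (-2)·n = (-13, 6, 2); the reflection is 2F − S = (-25, -6, -12).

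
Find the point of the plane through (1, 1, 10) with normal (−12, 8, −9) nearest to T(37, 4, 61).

n = (−12, 8, −9), |n|² = 289, and n·T − (-94) = -867.
t = -867/289 = -3, so the foot is T − t·n = (37, 4, 61) − (-3)·(−12, 8, −9) = (1, 28, 34).

(1, 28, 34)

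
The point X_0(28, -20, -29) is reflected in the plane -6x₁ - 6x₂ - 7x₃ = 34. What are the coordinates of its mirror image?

With n = (-6, -6, -7), the signed offset is (n·X_0 − 34)/|n|² = 121/121 = 1.
X_0' = X_0 − 2t·n = (28, -20, -29) − 2·(-6, -6, -7) = (40, -8, -15).

(40, -8, -15)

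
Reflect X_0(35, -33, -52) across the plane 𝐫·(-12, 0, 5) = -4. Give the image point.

(-61, -33, -12)

With n = (-12, 0, 5), the signed offset is (n·X_0 − (-4))/|n|² = -676/169 = -4.
X_0' = X_0 − 2t·n = (35, -33, -52) − (-8)·(-12, 0, 5) = (-61, -33, -12).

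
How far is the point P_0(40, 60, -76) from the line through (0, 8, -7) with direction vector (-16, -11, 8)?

Direction vector d = (-16, -11, 8).
AP = (40, 52, -69); AP·d = -1764, |AP|² = 9065, |d|² = 441.
distance² = |AP|² − (AP·d)²/|d|² = 9065 − 3111696/441 = 2009, so the distance is 7√41.

7√41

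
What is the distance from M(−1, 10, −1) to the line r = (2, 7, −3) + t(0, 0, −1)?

3√2

Direction vector d = (0, 0, −1).
AP = (−3, 3, 2), and AP × d = (−3, −3, 0).
|AP × d|² = 18 and |d|² = 1, so the distance is √18 = 3√2.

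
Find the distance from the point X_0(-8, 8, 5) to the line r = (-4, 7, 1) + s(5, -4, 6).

Direction vector d = (5, -4, 6).
AP = (-4, 1, 4); AP·d = 0, |AP|² = 33, |d|² = 77.
distance² = |AP|² − (AP·d)²/|d|² = 33 − 0/77 = 33, so the distance is √33.

√33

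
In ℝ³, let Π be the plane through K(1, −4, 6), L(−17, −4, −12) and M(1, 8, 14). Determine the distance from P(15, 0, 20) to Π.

KL = (−18, 0, −18) and KM = (0, 12, 8), so a normal is n = KL × KM = (216, 144, −216).
Then n·(15, 0, 20) − (−1656) = 576.
|n| = √(46656 + 20736 + 46656) = 72√22, so the distance is |576|/(72√22) = 4√22/11.

8/√22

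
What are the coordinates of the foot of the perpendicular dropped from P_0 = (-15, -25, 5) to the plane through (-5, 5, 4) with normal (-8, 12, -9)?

(-23, -13, -4)

n = (-8, 12, -9), |n|² = 289, and n·P_0 − 64 = -289.
t = -289/289 = -1, so the foot is P_0 − t·n = (-15, -25, 5) − (-1)·(-8, 12, -9) = (-23, -13, -4).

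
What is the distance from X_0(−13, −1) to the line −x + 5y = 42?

The normal to the line is n = (−1, 5) with |n| = √26.
|n·X_0 − 42| = |8 − 42| = 34, so the distance is 34/√26.

17√26/13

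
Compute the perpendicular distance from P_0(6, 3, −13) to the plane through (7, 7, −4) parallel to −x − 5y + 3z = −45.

Parallel planes share the normal n = (−1, −5, 3); since (7, 7, −4) lies on the plane, its equation is −x − 5y + 3z = -54.
Then n·(6, 3, −13) − (−54) = −6.
|n| = √(1 + 25 + 9) = √35, so the distance is |-6|/√35 = 6/√35.

6√35/35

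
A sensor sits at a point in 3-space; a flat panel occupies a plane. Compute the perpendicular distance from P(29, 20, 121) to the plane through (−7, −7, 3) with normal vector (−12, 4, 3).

30/13

The plane has equation n·(r − (−7, −7, 3)) = 0, i.e. n·r = 65.
n = (−12, 4, 3); n·P − 65 = 30; |n| = 13; distance = 30/13.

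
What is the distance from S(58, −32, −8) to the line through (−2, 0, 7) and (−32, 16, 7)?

A direction vector is d = (−30, 16, 0).
AP = (60, −32, −15), and AP × d = (240, 450, 0).
|AP × d|² = 260100 and |d|² = 1156, so the distance is √(260100/1156) = √225 = 15.

15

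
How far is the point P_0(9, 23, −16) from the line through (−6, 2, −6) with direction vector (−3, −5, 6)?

Direction vector d = (−3, −5, 6).
AP = (15, 21, −10); AP·d = -210, |AP|² = 766, |d|² = 70.
distance² = |AP|² − (AP·d)²/|d|² = 766 − 44100/70 = 136, so the distance is 2√34.

2√34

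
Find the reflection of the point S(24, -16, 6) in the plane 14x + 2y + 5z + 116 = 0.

With n = (14, 2, 5), the signed offset is (n·S − (-116))/|n|² = 450/225 = 2.
S' = S − 2t·n = (24, -16, 6) − 4·(14, 2, 5) = (-32, -24, -14).

(-32, -24, -14)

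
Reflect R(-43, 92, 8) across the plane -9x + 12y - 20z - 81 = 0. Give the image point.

(-7, 44, 88)

With n = (-9, 12, -20), the signed offset is (n·R − 81)/|n|² = 1250/625 = 2.
R' = R − 2t·n = (-43, 92, 8) − 4·(-9, 12, -20) = (-7, 44, 88).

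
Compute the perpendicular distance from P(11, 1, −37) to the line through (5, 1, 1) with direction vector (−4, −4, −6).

2√217

Direction vector d = (−4, −4, −6).
AP = (6, 0, −38), and AP × d = (−152, 188, −24).
|AP × d|² = 59024 and |d|² = 68, so the distance is √(59024/68) = √868 = 2√217.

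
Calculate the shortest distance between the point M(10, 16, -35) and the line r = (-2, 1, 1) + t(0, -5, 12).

12

Direction vector d = (0, -5, 12).
AP = (12, 15, -36), and AP × d = (0, -144, -60).
|AP × d|² = 24336 and |d|² = 169, so the distance is √(24336/169) = √144 = 12.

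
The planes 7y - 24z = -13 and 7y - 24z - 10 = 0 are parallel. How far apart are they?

23/25

Both planes have normal n = (0, 7, -24), |n| = 25. Any point on the first plane is at distance |10 − (-13)|/|n| = 23/25 from the second.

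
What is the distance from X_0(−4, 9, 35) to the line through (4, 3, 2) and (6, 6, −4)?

A direction vector is d = (2, 3, −6).
AP = (−8, 6, 33), and AP × d = (−135, 18, −36).
|AP × d|² = 19845 and |d|² = 49, so the distance is √(19845/49) = √405 = 9√5.

9√5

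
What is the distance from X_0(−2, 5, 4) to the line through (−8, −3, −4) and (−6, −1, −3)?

2√5

A direction vector is d = (2, 2, 1).
AP = (6, 8, 8); AP·d = 36, |AP|² = 164, |d|² = 9.
distance² = |AP|² − (AP·d)²/|d|² = 164 − 1296/9 = 20, so the distance is 2√5.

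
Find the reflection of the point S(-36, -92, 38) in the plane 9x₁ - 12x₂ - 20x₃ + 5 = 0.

(-918/25, -2276/25, 198/5)

With n = (9, -12, -20), the signed offset is (n·S − (-5))/|n|² = 25/625 = 1/25.
S' = S − 2t·n = (-36, -92, 38) − (2/25)·(9, -12, -20) = (-918/25, -2276/25, 198/5).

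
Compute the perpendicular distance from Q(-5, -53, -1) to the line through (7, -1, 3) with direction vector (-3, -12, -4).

4√10

Direction vector d = (-3, -12, -4).
AP = (-12, -52, -4), and AP × d = (160, -36, -12).
|AP × d|² = 27040 and |d|² = 169, so the distance is √(27040/169) = √160 = 4√10.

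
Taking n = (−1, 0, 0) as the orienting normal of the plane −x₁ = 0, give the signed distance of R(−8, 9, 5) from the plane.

8

n·R − 0 = 8.
|n| = 1, so the signed distance is 8/1 = 8.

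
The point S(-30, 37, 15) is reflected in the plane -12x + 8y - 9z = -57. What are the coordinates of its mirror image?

(18, 5, 51)

n = (-12, 8, -9), |n|² = 289, n·S − (-57) = 578, so t = 578/289 = 2.
Foot F = S − 2·n = (-6, 21, 33); the reflection is 2F − S = (18, 5, 51).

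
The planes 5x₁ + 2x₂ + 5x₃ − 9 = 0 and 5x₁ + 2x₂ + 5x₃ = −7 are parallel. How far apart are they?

8√6/9

Both planes have normal n = (5, 2, 5), |n| = 3√6. Any point on the first plane is at distance |(-7) − 9|/|n| = 16/(3√6) = 8√6/9 from the second.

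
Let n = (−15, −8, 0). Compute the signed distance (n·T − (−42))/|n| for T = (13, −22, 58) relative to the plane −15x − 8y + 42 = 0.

n·T − (-42) = 23.
|n| = 17, so the signed distance is 23/17.

23/17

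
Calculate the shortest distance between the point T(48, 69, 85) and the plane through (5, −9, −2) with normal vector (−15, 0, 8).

The plane has equation n·(r − (5, −9, −2)) = 0, i.e. n·r = -91.
n = (−15, 0, 8); n·P − (-91) = 51; |n| = 17; distance = 51/17 = 3.

3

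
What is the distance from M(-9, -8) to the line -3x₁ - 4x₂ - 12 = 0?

The normal to the line is n = (-3, -4) with |n| = 5.
|n·M − 12| = |59 − 12| = 47, so the distance is 47/5.

47/5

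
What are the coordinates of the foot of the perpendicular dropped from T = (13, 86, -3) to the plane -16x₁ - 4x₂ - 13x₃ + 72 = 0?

n = (-16, -4, -13), |n|² = 441, and n·T − (-72) = -441.
t = -441/441 = -1, so the foot is T − t·n = (13, 86, -3) − (-1)·(-16, -4, -13) = (-3, 82, -16).

(-3, 82, -16)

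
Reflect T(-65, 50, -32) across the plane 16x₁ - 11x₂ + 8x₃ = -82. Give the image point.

With n = (16, -11, 8), the signed offset is (n·T − (-82))/|n|² = -1764/441 = -4.
T' = T − 2t·n = (-65, 50, -32) − (-8)·(16, -11, 8) = (63, -38, 32).

(63, -38, 32)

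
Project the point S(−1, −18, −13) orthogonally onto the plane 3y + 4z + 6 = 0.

The perpendicular from S has direction n = (0, 3, 4): r = (−1, −18, −13) + λ(0, 3, 4).
Substitute into the plane: n·(S + λn) = -6 gives -106 + 25λ = -6, so λ = 4.
Foot = (−1, −18, −13) + 4·(0, 3, 4) = (−1, −6, 3).

(-1, -6, 3)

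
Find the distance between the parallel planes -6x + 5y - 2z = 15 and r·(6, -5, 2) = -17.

2√65/65

Divide the second equation by -1 to match normals: -6x + 5y - 2z = 17.
With common normal n = (-6, 5, -2) (|n| = √65), the distance is |15 − 17|/|n| = 2/√65 = 2√65/65.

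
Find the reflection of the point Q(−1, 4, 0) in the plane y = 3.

(-1, 2, 0)

With n = (0, 1, 0), the signed offset is (n·Q − 3)/|n|² = 1/1 = 1.
Q' = Q − 2t·n = (−1, 4, 0) − 2·(0, 1, 0) = (−1, 2, 0).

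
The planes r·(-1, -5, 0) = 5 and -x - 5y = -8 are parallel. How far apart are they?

13/√26

Both planes have normal n = (-1, -5, 0), |n| = √26. Any point on the first plane is at distance |(-8) − 5|/|n| = 13/√26 from the second.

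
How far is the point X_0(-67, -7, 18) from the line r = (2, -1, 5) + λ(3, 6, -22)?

3√493

Direction vector d = (3, 6, -22).
AP = (-69, -6, 13), and AP × d = (54, -1479, -396).
|AP × d|² = 2347173 and |d|² = 529, so the distance is √(2347173/529) = √4437 = 3√493.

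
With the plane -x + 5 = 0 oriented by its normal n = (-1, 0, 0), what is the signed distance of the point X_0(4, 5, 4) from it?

n·X_0 − (-5) = 1.
|n| = 1, so the signed distance is 1/1 = 1.

1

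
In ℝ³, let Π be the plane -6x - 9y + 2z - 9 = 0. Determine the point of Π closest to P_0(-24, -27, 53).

(0, 9, 45)

n = (-6, -9, 2), |n|² = 121, and n·P_0 − 9 = 484.
t = 484/121 = 4, so the foot is P_0 − t·n = (-24, -27, 53) − 4·(-6, -9, 2) = (0, 9, 45).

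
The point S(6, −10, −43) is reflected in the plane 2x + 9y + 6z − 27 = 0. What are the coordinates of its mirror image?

With n = (2, 9, 6), the signed offset is (n·S − 27)/|n|² = -363/121 = -3.
S' = S − 2t·n = (6, −10, −43) − (-6)·(2, 9, 6) = (18, 44, −7).

(18, 44, -7)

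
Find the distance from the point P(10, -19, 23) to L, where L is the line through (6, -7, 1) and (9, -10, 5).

10

A direction vector is d = (3, -3, 4).
AP = (4, -12, 22), and AP × d = (18, 50, 24).
|AP × d|² = 3400 and |d|² = 34, so the distance is √(3400/34) = √100 = 10.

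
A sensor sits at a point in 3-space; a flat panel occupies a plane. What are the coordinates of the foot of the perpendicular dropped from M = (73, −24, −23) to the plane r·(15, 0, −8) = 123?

The perpendicular from M has direction n = (15, 0, −8): r = (73, −24, −23) + t(15, 0, −8).
Substitute into the plane: n·(M + tn) = 123 gives 1279 + 289t = 123, so t = -4.
Foot = (73, −24, −23) + (-4)·(15, 0, −8) = (13, −24, 9).

(13, -24, 9)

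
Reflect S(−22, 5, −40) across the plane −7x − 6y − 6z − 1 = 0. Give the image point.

(20, 41, -4)

n = (−7, −6, −6), |n|² = 121, n·S − 1 = 363, so t = 363/121 = 3.
Foot F = S − 3·n = (−1, 23, −22); the reflection is 2F − S = (20, 41, −4).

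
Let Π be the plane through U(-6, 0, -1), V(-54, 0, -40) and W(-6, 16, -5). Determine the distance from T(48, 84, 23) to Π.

UV = (-48, 0, -39) and UW = (0, 16, -4), so a normal is n = UV × UW = (624, -192, -768).
n = (624, -192, -768); n·P − (-2976) = -864; |n| = 1008; distance = 864/1008 = 6/7.

6/7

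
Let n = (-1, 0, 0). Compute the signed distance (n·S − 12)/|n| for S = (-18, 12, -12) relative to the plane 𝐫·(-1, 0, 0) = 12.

n·S − 12 = 6.
|n| = 1, so the signed distance is 6/1 = 6.

6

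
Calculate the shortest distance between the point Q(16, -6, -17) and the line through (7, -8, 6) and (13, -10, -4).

A direction vector is d = (6, -2, -10).
AP = (9, 2, -23), and AP × d = (-66, -48, -30).
|AP × d|² = 7560 and |d|² = 140, so the distance is √(7560/140) = √54 = 3√6.

3√6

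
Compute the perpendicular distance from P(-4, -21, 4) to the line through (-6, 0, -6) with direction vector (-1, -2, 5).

Direction vector d = (-1, -2, 5).
AP = (2, -21, 10); AP·d = 90, |AP|² = 545, |d|² = 30.
distance² = |AP|² − (AP·d)²/|d|² = 545 − 8100/30 = 275, so the distance is 5√11.

5√11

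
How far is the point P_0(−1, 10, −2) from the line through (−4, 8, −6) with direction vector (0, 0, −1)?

Direction vector d = (0, 0, −1).
AP = (3, 2, 4), and AP × d = (−2, 3, 0).
|AP × d|² = 13 and |d|² = 1, so the distance is √13.

√13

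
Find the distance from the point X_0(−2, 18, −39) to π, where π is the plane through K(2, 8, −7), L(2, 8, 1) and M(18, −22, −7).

20/17

KL = (0, 0, 8) and KM = (16, −30, 0), so a normal is n = KL × KM = (240, 128, 0).
n = (240, 128, 0); n·P − 1504 = 320; |n| = 272; distance = 320/272 = 20/17.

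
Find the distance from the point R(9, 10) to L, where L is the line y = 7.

d = |0·9 + 1·10 − 7| / √(0 + 1) = |3|/1 = 3.

3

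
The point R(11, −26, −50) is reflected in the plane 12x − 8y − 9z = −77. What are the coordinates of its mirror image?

(-61, 22, 4)

With n = (12, −8, −9), the signed offset is (n·R − (-77))/|n|² = 867/289 = 3.
R' = R − 2t·n = (11, −26, −50) − 6·(12, −8, −9) = (−61, 22, 4).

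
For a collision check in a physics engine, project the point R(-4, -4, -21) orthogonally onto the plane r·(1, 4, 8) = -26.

(-2, 4, -5)

n = (1, 4, 8), |n|² = 81, and n·R − (-26) = -162.
t = -162/81 = -2, so the foot is R − t·n = (-4, -4, -21) − (-2)·(1, 4, 8) = (-2, 4, -5).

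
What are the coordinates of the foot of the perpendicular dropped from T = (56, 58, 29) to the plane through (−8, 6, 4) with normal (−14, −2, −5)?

n = (−14, −2, −5), |n|² = 225, and n·T − 80 = -1125.
t = -1125/225 = -5, so the foot is T − t·n = (56, 58, 29) − (-5)·(−14, −2, −5) = (−14, 48, 4).

(-14, 48, 4)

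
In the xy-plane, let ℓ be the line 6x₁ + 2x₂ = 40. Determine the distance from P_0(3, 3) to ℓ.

d = |6·3 + 2·3 − 40| / √(36 + 4) = |-16|/(2√10) = 4√10/5.

4√10/5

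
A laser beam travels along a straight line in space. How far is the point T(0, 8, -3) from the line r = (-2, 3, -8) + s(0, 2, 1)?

3

Direction vector d = (0, 2, 1).
AP = (2, 5, 5), and AP × d = (-5, -2, 4).
|AP × d|² = 45 and |d|² = 5, so the distance is √(45/5) = √9 = 3.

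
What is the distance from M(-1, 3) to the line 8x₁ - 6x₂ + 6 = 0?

2

The normal to the line is n = (8, -6) with |n| = 10.
|n·M − (-6)| = |-26 − (-6)| = 20, so the distance is 20/10 = 2.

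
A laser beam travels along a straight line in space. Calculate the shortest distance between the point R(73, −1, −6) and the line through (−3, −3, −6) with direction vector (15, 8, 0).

34

Direction vector d = (15, 8, 0).
AP = (76, 2, 0); AP·d = 1156, |AP|² = 5780, |d|² = 289.
distance² = |AP|² − (AP·d)²/|d|² = 5780 − 1336336/289 = 1156, so the distance is 34.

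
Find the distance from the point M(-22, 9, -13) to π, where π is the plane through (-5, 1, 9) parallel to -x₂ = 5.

8

Parallel planes share the normal n = (0, -1, 0); since (-5, 1, 9) lies on the plane, its equation is -x₂ = -1.
d = |(-1)·9 − (-1)| / √(0 + 1 + 0) = |-8| / 1 = 8.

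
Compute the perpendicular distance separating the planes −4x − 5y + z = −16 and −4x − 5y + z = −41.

25/√42

With common normal n = (−4, −5, 1) (|n| = √42), the distance is |(-16) − (-41)|/|n| = 25/√42 = 25√42/42.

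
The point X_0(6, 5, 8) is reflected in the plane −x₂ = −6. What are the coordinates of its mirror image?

With n = (0, −1, 0), the signed offset is (n·X_0 − (-6))/|n|² = 1/1 = 1.
X_0' = X_0 − 2t·n = (6, 5, 8) − 2·(0, −1, 0) = (6, 7, 8).

(6, 7, 8)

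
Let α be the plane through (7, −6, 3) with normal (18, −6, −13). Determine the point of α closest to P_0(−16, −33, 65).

(20, -45, 39)

The perpendicular from P_0 has direction n = (18, −6, −13): r = (−16, −33, 65) + t(18, −6, −13).
Substitute into the plane: n·(P_0 + tn) = 123 gives -935 + 529t = 123, so t = 2.
Foot = (−16, −33, 65) + 2·(18, −6, −13) = (20, −45, 39).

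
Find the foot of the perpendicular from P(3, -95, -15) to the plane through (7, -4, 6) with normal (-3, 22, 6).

(-9, -7, 9)

n = (-3, 22, 6), |n|² = 529, and n·P − (-73) = -2116.
t = -2116/529 = -4, so the foot is P − t·n = (3, -95, -15) − (-4)·(-3, 22, 6) = (-9, -7, 9).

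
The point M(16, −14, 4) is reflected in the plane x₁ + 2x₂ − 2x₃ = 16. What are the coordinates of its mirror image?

With n = (1, 2, −2), the signed offset is (n·M − 16)/|n|² = -36/9 = -4.
M' = M − 2t·n = (16, −14, 4) − (-8)·(1, 2, −2) = (24, 2, −12).

(24, 2, -12)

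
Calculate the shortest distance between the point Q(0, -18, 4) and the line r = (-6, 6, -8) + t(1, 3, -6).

3√38

Direction vector d = (1, 3, -6).
AP = (6, -24, 12); AP·d = -138, |AP|² = 756, |d|² = 46.
distance² = |AP|² − (AP·d)²/|d|² = 756 − 19044/46 = 342, so the distance is 3√38.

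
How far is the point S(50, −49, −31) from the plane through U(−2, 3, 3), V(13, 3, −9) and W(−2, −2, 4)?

√42/3

UV = (15, 0, −12) and UW = (0, −5, 1), so a normal is n = UV × UW = (−60, −15, −75).
d = |(-60)·50 + (-15)·(-49) + (-75)·(-31) − (-150)| / √(3600 + 225 + 5625) = |210| / (15√42) = √42/3.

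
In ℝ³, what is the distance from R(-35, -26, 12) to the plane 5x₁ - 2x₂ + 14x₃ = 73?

28/15

Normal vector n = (5, -2, 14), and n·(-35, -26, 12) - 73 = -28.
|n| = √(25 + 4 + 196) = 15, so the distance is |-28|/15 = 28/15.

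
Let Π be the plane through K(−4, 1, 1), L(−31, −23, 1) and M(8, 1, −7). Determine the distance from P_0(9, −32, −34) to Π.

19/17

KL = (−27, −24, 0) and KM = (12, 0, −8), so a normal is n = KL × KM = (192, −216, 288).
d = |192·9 + (-216)·(-32) + 288·(-34) − (-696)| / √(36864 + 46656 + 82944) = |-456| / 408 = 19/17.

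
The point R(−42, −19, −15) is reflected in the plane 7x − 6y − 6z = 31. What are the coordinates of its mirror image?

With n = (7, −6, −6), the signed offset is (n·R − 31)/|n|² = -121/121 = -1.
R' = R − 2t·n = (−42, −19, −15) − (-2)·(7, −6, −6) = (−28, −31, −27).

(-28, -31, -27)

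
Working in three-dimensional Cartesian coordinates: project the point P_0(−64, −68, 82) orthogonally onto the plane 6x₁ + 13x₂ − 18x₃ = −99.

(-34, -3, -8)

n = (6, 13, −18), |n|² = 529, and n·P_0 − (-99) = -2645.
t = -2645/529 = -5, so the foot is P_0 − t·n = (−64, −68, 82) − (-5)·(6, 13, −18) = (−34, −3, −8).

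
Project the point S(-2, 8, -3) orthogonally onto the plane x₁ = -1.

(-1, 8, -3)

The perpendicular from S has direction n = (1, 0, 0): r = (-2, 8, -3) + t(1, 0, 0).
Substitute into the plane: n·(S + tn) = -1 gives -2 + 1t = -1, so t = 1.
Foot = (-2, 8, -3) + 1·(1, 0, 0) = (-1, 8, -3).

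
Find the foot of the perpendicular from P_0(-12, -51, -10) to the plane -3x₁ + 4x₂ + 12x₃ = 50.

(-18, -43, 14)

The perpendicular from P_0 has direction n = (-3, 4, 12): r = (-12, -51, -10) + t(-3, 4, 12).
Substitute into the plane: n·(P_0 + tn) = 50 gives -288 + 169t = 50, so t = 2.
Foot = (-12, -51, -10) + 2·(-3, 4, 12) = (-18, -43, 14).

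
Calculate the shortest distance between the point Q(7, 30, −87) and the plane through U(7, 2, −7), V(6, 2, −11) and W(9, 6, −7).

UV = (−1, 0, −4) and UW = (2, 4, 0), so a normal is n = UV × UW = (16, −8, −4).
d = |16·7 + (-8)·30 + (-4)·(-87) − 124| / √(256 + 64 + 16) = |96| / (4√21) = 24/√21.

24/√21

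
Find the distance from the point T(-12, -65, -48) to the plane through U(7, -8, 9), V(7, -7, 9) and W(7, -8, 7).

19

UV = (0, 1, 0) and UW = (0, 0, -2), so a normal is n = UV × UW = (-2, 0, 0).
n = (-2, 0, 0); n·P − (-14) = 38; |n| = 2; distance = 38/2 = 19.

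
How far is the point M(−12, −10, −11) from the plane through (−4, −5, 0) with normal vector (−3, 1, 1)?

The plane has equation n·(r − (−4, −5, 0)) = 0, i.e. n·r = 7.
Then n·(−12, −10, −11) − 7 = 8.
|n| = √(9 + 1 + 1) = √11, so the distance is |8|/√11 = 8√11/11.

8/√11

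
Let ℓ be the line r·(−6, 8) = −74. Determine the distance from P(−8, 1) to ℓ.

The normal to the line is n = (−6, 8) with |n| = 10.
|n·P − (-74)| = |56 − (-74)| = 130, so the distance is 130/10 = 13.

13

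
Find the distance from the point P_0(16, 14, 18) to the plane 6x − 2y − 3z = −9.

23/7

Normal vector n = (6, −2, −3), and n·(16, 14, 18) − (−9) = 23.
|n| = √(36 + 4 + 9) = 7, so the distance is |23|/7 = 23/7.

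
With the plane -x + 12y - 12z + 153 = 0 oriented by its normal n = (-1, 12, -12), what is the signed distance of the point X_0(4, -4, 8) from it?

5/17

n·X_0 − (-153) = 5.
|n| = 17, so the signed distance is 5/17.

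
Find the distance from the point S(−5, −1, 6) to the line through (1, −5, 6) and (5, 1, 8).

2√13

A direction vector is d = (4, 6, 2).
AP = (−6, 4, 0); AP·d = 0, |AP|² = 52, |d|² = 56.
distance² = |AP|² − (AP·d)²/|d|² = 52 − 0/56 = 52, so the distance is 2√13.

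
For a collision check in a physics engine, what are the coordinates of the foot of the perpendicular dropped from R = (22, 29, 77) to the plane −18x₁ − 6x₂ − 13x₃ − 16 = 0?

(-32, 11, 38)

The perpendicular from R has direction n = (−18, −6, −13): r = (22, 29, 77) + μ(−18, −6, −13).
Substitute into the plane: n·(R + μn) = 16 gives -1571 + 529μ = 16, so μ = 3.
Foot = (22, 29, 77) + 3·(−18, −6, −13) = (−32, 11, 38).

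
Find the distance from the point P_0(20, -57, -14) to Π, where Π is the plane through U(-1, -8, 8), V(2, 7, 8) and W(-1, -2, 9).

11√62/31

UV = (3, 15, 0) and UW = (0, 6, 1), so a normal is n = UV × UW = (15, -3, 18).
n = (15, -3, 18); n·P − 153 = 66; |n| = 3√62; distance = 66/(3√62) = 22/√62.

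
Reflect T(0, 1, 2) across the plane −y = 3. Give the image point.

With n = (0, −1, 0), the signed offset is (n·T − 3)/|n|² = -4/1 = -4.
T' = T − 2t·n = (0, 1, 2) − (-8)·(0, −1, 0) = (0, −7, 2).

(0, -7, 2)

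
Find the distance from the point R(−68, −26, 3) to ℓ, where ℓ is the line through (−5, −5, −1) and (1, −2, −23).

A direction vector is d = (6, 3, −22).
AP = (−63, −21, 4), and AP × d = (450, −1362, −63).
|AP × d|² = 2061513 and |d|² = 529, so the distance is √(2061513/529) = √3897 = 3√433.

3√433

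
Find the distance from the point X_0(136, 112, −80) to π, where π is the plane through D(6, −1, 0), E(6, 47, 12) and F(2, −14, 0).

DE = (0, 48, 12) and DF = (−4, −13, 0), so a normal is n = DE × DF = (156, −48, 192).
d = |156·136 + (-48)·112 + 192·(-80) − 984| / √(24336 + 2304 + 36864) = |-504| / 252 = 2.

2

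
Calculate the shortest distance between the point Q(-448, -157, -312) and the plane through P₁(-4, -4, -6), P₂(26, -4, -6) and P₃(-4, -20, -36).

9

P₁P₂ = (30, 0, 0) and P₁P₃ = (0, -16, -30), so a normal is n = P₁P₂ × P₁P₃ = (0, 900, -480).
Then n·(-448, -157, -312) - (-720) = 9180.
|n| = √(0 + 810000 + 230400) = 1020, so the distance is |9180|/1020 = 9.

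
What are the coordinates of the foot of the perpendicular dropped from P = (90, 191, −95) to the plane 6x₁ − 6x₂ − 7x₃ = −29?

(942/11, 2149/11, -989/11)

The perpendicular from P has direction n = (6, −6, −7): r = (90, 191, −95) + λ(6, −6, −7).
Substitute into the plane: n·(P + λn) = -29 gives 59 + 121λ = -29, so λ = -8/11.
Foot = (90, 191, −95) + (-8/11)·(6, −6, −7) = (942/11, 2149/11, −989/11).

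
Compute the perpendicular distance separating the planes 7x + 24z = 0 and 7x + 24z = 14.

14/25

Both planes have normal n = (7, 0, 24), |n| = 25. Any point on the first plane is at distance |14 − 0|/|n| = 14/25 from the second.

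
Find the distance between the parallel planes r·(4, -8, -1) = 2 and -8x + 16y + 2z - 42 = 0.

Divide the second equation by -2 to match normals: 4x - 8y - z = -21.
Both planes have normal n = (4, -8, -1), |n| = 9. Any point on the first plane is at distance |(-21) − 2|/|n| = 23/9 from the second.

23/9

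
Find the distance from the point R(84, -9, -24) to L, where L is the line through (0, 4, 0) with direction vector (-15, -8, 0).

3√353

Direction vector d = (-15, -8, 0).
AP = (84, -13, -24), and AP × d = (-192, 360, -867).
|AP × d|² = 918153 and |d|² = 289, so the distance is √(918153/289) = √3177 = 3√353.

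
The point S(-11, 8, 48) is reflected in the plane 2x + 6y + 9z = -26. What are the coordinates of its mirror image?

With n = (2, 6, 9), the signed offset is (n·S − (-26))/|n|² = 484/121 = 4.
S' = S − 2t·n = (-11, 8, 48) − 8·(2, 6, 9) = (-27, -40, -24).

(-27, -40, -24)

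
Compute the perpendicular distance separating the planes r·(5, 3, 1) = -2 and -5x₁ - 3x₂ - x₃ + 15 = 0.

Divide the second equation by -1 to match normals: 5x₁ + 3x₂ + x₃ = 15.
With common normal n = (5, 3, 1) (|n| = √35), the distance is |(-2) − 15|/|n| = 17/√35 = 17√35/35.

17√35/35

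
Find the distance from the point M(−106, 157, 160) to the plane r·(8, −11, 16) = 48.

Normal vector n = (8, −11, 16), and n·(−106, 157, 160) − 48 = −63.
|n| = √(64 + 121 + 256) = 21, so the distance is |-63|/21 = 3.

3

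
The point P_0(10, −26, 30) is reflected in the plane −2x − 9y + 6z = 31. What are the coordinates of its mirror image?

n = (−2, −9, 6), |n|² = 121, n·P_0 − 31 = 363, so t = 363/121 = 3.
Foot F = P_0 − 3·n = (16, 1, 12); the reflection is 2F − P_0 = (22, 28, −6).

(22, 28, -6)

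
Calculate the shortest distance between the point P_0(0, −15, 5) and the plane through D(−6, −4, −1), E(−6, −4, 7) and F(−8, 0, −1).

√5/5

DE = (0, 0, 8) and DF = (−2, 4, 0), so a normal is n = DE × DF = (−32, −16, 0).
Then n·(0, −15, 5) − 256 = −16.
|n| = √(1024 + 256 + 0) = 16√5, so the distance is |-16|/(16√5) = √5/5.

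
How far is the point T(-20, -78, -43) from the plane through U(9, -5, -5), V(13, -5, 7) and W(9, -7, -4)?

25/√41

UV = (4, 0, 12) and UW = (0, -2, 1), so a normal is n = UV × UW = (24, -4, -8).
d = |24·(-20) + (-4)·(-78) + (-8)·(-43) − 276| / √(576 + 16 + 64) = |-100| / (4√41) = 25√41/41.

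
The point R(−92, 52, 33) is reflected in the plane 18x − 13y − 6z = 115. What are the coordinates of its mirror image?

n = (18, −13, −6), |n|² = 529, n·R − 115 = -2645, so t = -2645/529 = -5.
Foot F = R − (-5)·n = (−2, −13, 3); the reflection is 2F − R = (88, −78, −27).

(88, -78, -27)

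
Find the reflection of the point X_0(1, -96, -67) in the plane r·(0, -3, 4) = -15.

(1, -438/5, -391/5)

n = (0, -3, 4), |n|² = 25, n·X_0 − (-15) = 35, so t = 35/25 = 7/5.
Foot F = X_0 − (7/5)·n = (1, -459/5, -363/5); the reflection is 2F − X_0 = (1, -438/5, -391/5).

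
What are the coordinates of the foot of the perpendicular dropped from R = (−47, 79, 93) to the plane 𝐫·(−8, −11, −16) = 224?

(-87, 24, 13)

n = (−8, −11, −16), |n|² = 441, and n·R − 224 = -2205.
t = -2205/441 = -5, so the foot is R − t·n = (−47, 79, 93) − (-5)·(−8, −11, −16) = (−87, 24, 13).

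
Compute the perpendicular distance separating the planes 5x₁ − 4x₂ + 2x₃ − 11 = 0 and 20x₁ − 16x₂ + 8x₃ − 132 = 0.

22/(3√5)

Divide the second equation by 4 to match normals: 5x₁ − 4x₂ + 2x₃ = 33.
Both planes have normal n = (5, −4, 2), |n| = 3√5. Any point on the first plane is at distance |33 − 11|/|n| = 22/(3√5) = 22√5/15 from the second.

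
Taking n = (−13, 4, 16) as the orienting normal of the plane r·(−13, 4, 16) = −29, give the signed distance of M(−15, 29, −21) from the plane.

n·M − (-29) = 4.
|n| = 21, so the signed distance is 4/21.

4/21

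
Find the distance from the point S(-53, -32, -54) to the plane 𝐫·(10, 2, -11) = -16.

16/15

d = |10·(-53) + 2·(-32) + (-11)·(-54) − (-16)| / √(100 + 4 + 121) = |16| / 15 = 16/15.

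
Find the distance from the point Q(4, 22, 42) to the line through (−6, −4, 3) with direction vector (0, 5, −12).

√1621

Direction vector d = (0, 5, −12).
AP = (10, 26, 39); AP·d = -338, |AP|² = 2297, |d|² = 169.
distance² = |AP|² − (AP·d)²/|d|² = 2297 − 114244/169 = 1621, so the distance is √1621.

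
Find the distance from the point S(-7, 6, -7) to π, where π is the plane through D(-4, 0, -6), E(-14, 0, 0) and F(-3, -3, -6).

DE = (-10, 0, 6) and DF = (1, -3, 0), so a normal is n = DE × DF = (18, 6, 30).
Then n·(-7, 6, -7) - (-252) = -48.
|n| = √(324 + 36 + 900) = 6√35, so the distance is |-48|/(6√35) = 8/√35.

8√35/35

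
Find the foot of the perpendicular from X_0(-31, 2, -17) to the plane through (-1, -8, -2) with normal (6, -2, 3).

(-1, -8, -2)

The perpendicular from X_0 has direction n = (6, -2, 3): r = (-31, 2, -17) + μ(6, -2, 3).
Substitute into the plane: n·(X_0 + μn) = 4 gives -241 + 49μ = 4, so μ = 5.
Foot = (-31, 2, -17) + 5·(6, -2, 3) = (-1, -8, -2).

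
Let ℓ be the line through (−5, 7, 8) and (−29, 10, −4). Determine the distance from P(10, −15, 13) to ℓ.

√410

A direction vector is d = (−24, 3, −12).
AP = (15, −22, 5); AP·d = -486, |AP|² = 734, |d|² = 729.
distance² = |AP|² − (AP·d)²/|d|² = 734 − 236196/729 = 410, so the distance is √410.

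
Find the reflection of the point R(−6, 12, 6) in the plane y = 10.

n = (0, 1, 0), |n|² = 1, n·R − 10 = 2, so t = 2/1 = 2.
Foot F = R − 2·n = (−6, 10, 6); the reflection is 2F − R = (−6, 8, 6).

(-6, 8, 6)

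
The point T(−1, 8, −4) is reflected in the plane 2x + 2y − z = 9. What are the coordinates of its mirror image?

(-5, 4, -2)

With n = (2, 2, −1), the signed offset is (n·T − 9)/|n|² = 9/9 = 1.
T' = T − 2t·n = (−1, 8, −4) − 2·(2, 2, −1) = (−5, 4, −2).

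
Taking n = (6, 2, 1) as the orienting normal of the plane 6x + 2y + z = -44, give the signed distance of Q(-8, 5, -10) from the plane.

-4√41/41

n·Q − (-44) = -4.
|n| = √41, so the signed distance is -4√41/41.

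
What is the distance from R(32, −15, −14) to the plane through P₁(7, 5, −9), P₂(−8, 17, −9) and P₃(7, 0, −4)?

25√66/66

P₁P₂ = (−15, 12, 0) and P₁P₃ = (0, −5, 5), so a normal is n = P₁P₂ × P₁P₃ = (60, 75, 75).
Then n·(32, −15, −14) − 120 = −375.
|n| = √(3600 + 5625 + 5625) = 15√66, so the distance is |-375|/(15√66) = 25/√66.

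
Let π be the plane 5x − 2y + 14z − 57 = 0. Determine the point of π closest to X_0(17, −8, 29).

(7, -4, 1)

n = (5, −2, 14), |n|² = 225, and n·X_0 − 57 = 450.
t = 450/225 = 2, so the foot is X_0 − t·n = (17, −8, 29) − 2·(5, −2, 14) = (7, −4, 1).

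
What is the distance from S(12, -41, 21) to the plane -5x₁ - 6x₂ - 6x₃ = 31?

n = (-5, -6, -6); n·P − 31 = 29; |n| = √97; distance = 29/√97.

29/√97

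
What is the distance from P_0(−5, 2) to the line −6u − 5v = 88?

d = |(-6)·(-5) + (-5)·2 − 88| / √(36 + 25) = |-68|/√61 = 68/√61.

68/√61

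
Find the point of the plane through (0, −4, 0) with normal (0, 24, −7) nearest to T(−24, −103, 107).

n = (0, 24, −7), |n|² = 625, and n·T − (-96) = -3125.
t = -3125/625 = -5, so the foot is T − t·n = (−24, −103, 107) − (-5)·(0, 24, −7) = (−24, 17, 72).

(-24, 17, 72)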